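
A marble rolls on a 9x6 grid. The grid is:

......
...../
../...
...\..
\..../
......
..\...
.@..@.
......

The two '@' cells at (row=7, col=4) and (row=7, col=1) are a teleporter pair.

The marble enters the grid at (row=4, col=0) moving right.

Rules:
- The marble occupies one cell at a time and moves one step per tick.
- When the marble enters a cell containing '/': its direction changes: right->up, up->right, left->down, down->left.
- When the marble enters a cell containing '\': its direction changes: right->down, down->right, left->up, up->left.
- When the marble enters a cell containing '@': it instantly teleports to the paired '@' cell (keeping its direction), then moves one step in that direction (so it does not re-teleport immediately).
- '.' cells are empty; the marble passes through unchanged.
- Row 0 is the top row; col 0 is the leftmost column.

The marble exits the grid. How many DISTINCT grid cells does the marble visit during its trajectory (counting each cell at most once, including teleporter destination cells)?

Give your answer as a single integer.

Step 1: enter (4,0), '\' deflects right->down, move down to (5,0)
Step 2: enter (5,0), '.' pass, move down to (6,0)
Step 3: enter (6,0), '.' pass, move down to (7,0)
Step 4: enter (7,0), '.' pass, move down to (8,0)
Step 5: enter (8,0), '.' pass, move down to (9,0)
Step 6: at (9,0) — EXIT via bottom edge, pos 0
Distinct cells visited: 5 (path length 5)

Answer: 5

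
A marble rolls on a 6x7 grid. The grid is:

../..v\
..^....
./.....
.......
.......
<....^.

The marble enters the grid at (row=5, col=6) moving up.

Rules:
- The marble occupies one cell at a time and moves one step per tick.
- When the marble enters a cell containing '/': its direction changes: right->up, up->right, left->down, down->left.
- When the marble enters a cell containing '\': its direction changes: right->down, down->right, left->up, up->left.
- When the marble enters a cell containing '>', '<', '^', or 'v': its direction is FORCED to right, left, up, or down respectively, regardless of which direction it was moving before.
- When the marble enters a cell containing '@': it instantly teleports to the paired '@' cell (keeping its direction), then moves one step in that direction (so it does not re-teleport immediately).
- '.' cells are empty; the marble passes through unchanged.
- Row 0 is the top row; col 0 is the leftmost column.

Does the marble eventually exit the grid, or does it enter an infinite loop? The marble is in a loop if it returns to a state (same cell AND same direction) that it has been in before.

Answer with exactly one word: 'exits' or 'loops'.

Answer: loops

Derivation:
Step 1: enter (5,6), '.' pass, move up to (4,6)
Step 2: enter (4,6), '.' pass, move up to (3,6)
Step 3: enter (3,6), '.' pass, move up to (2,6)
Step 4: enter (2,6), '.' pass, move up to (1,6)
Step 5: enter (1,6), '.' pass, move up to (0,6)
Step 6: enter (0,6), '\' deflects up->left, move left to (0,5)
Step 7: enter (0,5), 'v' forces left->down, move down to (1,5)
Step 8: enter (1,5), '.' pass, move down to (2,5)
Step 9: enter (2,5), '.' pass, move down to (3,5)
Step 10: enter (3,5), '.' pass, move down to (4,5)
Step 11: enter (4,5), '.' pass, move down to (5,5)
Step 12: enter (5,5), '^' forces down->up, move up to (4,5)
Step 13: enter (4,5), '.' pass, move up to (3,5)
Step 14: enter (3,5), '.' pass, move up to (2,5)
Step 15: enter (2,5), '.' pass, move up to (1,5)
Step 16: enter (1,5), '.' pass, move up to (0,5)
Step 17: enter (0,5), 'v' forces up->down, move down to (1,5)
Step 18: at (1,5) dir=down — LOOP DETECTED (seen before)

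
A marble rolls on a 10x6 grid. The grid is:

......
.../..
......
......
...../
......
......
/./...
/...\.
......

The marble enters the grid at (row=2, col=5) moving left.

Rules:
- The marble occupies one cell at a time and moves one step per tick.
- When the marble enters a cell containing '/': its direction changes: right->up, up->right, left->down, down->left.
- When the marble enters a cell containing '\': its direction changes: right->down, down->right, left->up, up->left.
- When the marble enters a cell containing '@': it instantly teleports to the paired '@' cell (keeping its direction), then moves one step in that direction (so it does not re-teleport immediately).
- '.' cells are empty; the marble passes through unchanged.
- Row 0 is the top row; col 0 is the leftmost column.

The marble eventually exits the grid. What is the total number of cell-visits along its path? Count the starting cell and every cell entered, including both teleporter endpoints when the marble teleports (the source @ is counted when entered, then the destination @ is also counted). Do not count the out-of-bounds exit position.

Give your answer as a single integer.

Answer: 6

Derivation:
Step 1: enter (2,5), '.' pass, move left to (2,4)
Step 2: enter (2,4), '.' pass, move left to (2,3)
Step 3: enter (2,3), '.' pass, move left to (2,2)
Step 4: enter (2,2), '.' pass, move left to (2,1)
Step 5: enter (2,1), '.' pass, move left to (2,0)
Step 6: enter (2,0), '.' pass, move left to (2,-1)
Step 7: at (2,-1) — EXIT via left edge, pos 2
Path length (cell visits): 6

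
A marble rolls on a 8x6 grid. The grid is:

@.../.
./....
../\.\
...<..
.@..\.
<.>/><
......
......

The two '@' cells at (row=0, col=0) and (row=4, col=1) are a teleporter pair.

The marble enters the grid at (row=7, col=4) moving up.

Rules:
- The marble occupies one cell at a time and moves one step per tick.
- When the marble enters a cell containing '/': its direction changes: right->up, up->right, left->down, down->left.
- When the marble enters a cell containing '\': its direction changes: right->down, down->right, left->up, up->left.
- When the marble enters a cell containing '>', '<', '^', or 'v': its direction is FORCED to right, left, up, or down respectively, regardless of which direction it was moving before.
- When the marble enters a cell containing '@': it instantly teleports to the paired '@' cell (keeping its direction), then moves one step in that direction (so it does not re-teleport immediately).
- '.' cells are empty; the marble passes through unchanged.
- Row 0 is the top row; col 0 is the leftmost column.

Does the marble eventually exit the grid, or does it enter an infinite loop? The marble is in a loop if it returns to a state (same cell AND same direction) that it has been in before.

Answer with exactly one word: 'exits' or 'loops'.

Answer: loops

Derivation:
Step 1: enter (7,4), '.' pass, move up to (6,4)
Step 2: enter (6,4), '.' pass, move up to (5,4)
Step 3: enter (5,4), '>' forces up->right, move right to (5,5)
Step 4: enter (5,5), '<' forces right->left, move left to (5,4)
Step 5: enter (5,4), '>' forces left->right, move right to (5,5)
Step 6: at (5,5) dir=right — LOOP DETECTED (seen before)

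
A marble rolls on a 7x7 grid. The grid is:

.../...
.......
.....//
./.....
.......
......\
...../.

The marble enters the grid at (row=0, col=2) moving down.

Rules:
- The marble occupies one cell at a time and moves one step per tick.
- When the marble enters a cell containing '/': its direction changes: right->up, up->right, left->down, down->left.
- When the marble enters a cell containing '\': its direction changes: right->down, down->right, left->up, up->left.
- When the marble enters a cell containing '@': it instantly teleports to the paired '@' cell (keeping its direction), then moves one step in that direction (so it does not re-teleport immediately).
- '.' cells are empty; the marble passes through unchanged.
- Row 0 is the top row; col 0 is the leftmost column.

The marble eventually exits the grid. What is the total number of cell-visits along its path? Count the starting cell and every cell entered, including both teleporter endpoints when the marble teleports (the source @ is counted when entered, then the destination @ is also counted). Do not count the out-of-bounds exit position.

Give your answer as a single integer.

Step 1: enter (0,2), '.' pass, move down to (1,2)
Step 2: enter (1,2), '.' pass, move down to (2,2)
Step 3: enter (2,2), '.' pass, move down to (3,2)
Step 4: enter (3,2), '.' pass, move down to (4,2)
Step 5: enter (4,2), '.' pass, move down to (5,2)
Step 6: enter (5,2), '.' pass, move down to (6,2)
Step 7: enter (6,2), '.' pass, move down to (7,2)
Step 8: at (7,2) — EXIT via bottom edge, pos 2
Path length (cell visits): 7

Answer: 7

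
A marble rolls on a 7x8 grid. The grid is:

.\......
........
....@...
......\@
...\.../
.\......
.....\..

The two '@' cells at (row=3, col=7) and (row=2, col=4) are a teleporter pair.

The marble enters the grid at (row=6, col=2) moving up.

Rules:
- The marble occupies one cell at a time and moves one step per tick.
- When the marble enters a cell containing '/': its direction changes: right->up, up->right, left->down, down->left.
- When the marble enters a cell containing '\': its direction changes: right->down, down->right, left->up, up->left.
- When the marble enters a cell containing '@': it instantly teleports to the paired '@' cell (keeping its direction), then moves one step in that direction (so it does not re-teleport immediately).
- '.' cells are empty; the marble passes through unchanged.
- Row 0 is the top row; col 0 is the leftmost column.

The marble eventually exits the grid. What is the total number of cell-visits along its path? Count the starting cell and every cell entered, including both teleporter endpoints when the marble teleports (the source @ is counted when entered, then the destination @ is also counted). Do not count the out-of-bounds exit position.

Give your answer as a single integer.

Step 1: enter (6,2), '.' pass, move up to (5,2)
Step 2: enter (5,2), '.' pass, move up to (4,2)
Step 3: enter (4,2), '.' pass, move up to (3,2)
Step 4: enter (3,2), '.' pass, move up to (2,2)
Step 5: enter (2,2), '.' pass, move up to (1,2)
Step 6: enter (1,2), '.' pass, move up to (0,2)
Step 7: enter (0,2), '.' pass, move up to (-1,2)
Step 8: at (-1,2) — EXIT via top edge, pos 2
Path length (cell visits): 7

Answer: 7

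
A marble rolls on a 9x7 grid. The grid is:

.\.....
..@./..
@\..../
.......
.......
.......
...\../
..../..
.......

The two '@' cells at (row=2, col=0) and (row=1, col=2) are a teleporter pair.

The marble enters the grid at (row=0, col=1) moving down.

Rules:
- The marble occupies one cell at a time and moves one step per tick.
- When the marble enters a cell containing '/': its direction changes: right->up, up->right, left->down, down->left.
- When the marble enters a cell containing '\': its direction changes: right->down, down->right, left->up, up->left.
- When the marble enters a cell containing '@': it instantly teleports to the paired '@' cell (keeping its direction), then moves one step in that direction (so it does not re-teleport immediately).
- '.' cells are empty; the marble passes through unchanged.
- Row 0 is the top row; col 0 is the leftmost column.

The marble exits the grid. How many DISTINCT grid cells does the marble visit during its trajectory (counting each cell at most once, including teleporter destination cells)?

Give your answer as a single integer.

Step 1: enter (0,1), '\' deflects down->right, move right to (0,2)
Step 2: enter (0,2), '.' pass, move right to (0,3)
Step 3: enter (0,3), '.' pass, move right to (0,4)
Step 4: enter (0,4), '.' pass, move right to (0,5)
Step 5: enter (0,5), '.' pass, move right to (0,6)
Step 6: enter (0,6), '.' pass, move right to (0,7)
Step 7: at (0,7) — EXIT via right edge, pos 0
Distinct cells visited: 6 (path length 6)

Answer: 6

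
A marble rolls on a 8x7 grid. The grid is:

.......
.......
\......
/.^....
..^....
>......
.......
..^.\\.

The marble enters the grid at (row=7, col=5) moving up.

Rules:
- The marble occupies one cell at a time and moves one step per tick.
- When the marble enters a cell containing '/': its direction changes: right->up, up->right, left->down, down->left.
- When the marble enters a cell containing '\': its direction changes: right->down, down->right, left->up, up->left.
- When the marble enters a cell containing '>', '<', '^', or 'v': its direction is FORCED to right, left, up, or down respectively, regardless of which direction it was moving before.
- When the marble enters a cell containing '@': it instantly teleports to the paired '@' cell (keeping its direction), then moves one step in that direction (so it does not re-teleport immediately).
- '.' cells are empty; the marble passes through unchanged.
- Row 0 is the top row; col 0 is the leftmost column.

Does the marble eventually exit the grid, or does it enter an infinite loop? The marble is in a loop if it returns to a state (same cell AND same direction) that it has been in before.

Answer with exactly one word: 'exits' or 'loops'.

Step 1: enter (7,5), '\' deflects up->left, move left to (7,4)
Step 2: enter (7,4), '\' deflects left->up, move up to (6,4)
Step 3: enter (6,4), '.' pass, move up to (5,4)
Step 4: enter (5,4), '.' pass, move up to (4,4)
Step 5: enter (4,4), '.' pass, move up to (3,4)
Step 6: enter (3,4), '.' pass, move up to (2,4)
Step 7: enter (2,4), '.' pass, move up to (1,4)
Step 8: enter (1,4), '.' pass, move up to (0,4)
Step 9: enter (0,4), '.' pass, move up to (-1,4)
Step 10: at (-1,4) — EXIT via top edge, pos 4

Answer: exits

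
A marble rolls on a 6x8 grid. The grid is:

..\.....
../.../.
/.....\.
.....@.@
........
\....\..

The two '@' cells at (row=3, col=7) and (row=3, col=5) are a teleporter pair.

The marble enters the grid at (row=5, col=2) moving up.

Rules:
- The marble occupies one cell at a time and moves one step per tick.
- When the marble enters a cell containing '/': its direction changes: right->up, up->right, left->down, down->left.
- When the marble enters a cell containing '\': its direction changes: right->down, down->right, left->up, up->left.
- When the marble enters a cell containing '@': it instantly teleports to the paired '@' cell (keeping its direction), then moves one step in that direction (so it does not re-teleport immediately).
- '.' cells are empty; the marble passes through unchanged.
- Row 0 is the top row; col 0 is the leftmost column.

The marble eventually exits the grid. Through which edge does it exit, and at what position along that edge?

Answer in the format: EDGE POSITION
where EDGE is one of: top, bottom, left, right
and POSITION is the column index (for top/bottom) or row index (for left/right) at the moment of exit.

Answer: top 6

Derivation:
Step 1: enter (5,2), '.' pass, move up to (4,2)
Step 2: enter (4,2), '.' pass, move up to (3,2)
Step 3: enter (3,2), '.' pass, move up to (2,2)
Step 4: enter (2,2), '.' pass, move up to (1,2)
Step 5: enter (1,2), '/' deflects up->right, move right to (1,3)
Step 6: enter (1,3), '.' pass, move right to (1,4)
Step 7: enter (1,4), '.' pass, move right to (1,5)
Step 8: enter (1,5), '.' pass, move right to (1,6)
Step 9: enter (1,6), '/' deflects right->up, move up to (0,6)
Step 10: enter (0,6), '.' pass, move up to (-1,6)
Step 11: at (-1,6) — EXIT via top edge, pos 6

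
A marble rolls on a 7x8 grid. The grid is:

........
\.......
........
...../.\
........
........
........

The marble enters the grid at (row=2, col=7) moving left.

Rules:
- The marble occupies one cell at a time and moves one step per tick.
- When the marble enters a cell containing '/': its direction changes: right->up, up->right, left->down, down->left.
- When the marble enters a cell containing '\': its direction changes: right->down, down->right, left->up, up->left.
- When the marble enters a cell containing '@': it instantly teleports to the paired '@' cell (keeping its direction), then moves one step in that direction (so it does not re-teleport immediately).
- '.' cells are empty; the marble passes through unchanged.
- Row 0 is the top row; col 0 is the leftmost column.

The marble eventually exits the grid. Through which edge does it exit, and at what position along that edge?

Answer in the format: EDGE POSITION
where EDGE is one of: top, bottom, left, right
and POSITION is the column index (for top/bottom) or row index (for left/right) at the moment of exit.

Answer: left 2

Derivation:
Step 1: enter (2,7), '.' pass, move left to (2,6)
Step 2: enter (2,6), '.' pass, move left to (2,5)
Step 3: enter (2,5), '.' pass, move left to (2,4)
Step 4: enter (2,4), '.' pass, move left to (2,3)
Step 5: enter (2,3), '.' pass, move left to (2,2)
Step 6: enter (2,2), '.' pass, move left to (2,1)
Step 7: enter (2,1), '.' pass, move left to (2,0)
Step 8: enter (2,0), '.' pass, move left to (2,-1)
Step 9: at (2,-1) — EXIT via left edge, pos 2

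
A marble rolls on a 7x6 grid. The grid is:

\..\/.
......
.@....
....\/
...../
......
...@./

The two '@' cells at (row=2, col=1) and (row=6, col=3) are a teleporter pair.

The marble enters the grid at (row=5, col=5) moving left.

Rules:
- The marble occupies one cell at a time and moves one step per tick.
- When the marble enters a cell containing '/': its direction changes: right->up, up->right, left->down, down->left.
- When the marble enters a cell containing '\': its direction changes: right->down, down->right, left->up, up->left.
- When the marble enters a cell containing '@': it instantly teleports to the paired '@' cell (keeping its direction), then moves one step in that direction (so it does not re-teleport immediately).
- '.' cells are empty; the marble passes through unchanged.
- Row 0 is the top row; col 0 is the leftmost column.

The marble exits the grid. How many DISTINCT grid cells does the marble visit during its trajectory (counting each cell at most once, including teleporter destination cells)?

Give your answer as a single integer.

Answer: 6

Derivation:
Step 1: enter (5,5), '.' pass, move left to (5,4)
Step 2: enter (5,4), '.' pass, move left to (5,3)
Step 3: enter (5,3), '.' pass, move left to (5,2)
Step 4: enter (5,2), '.' pass, move left to (5,1)
Step 5: enter (5,1), '.' pass, move left to (5,0)
Step 6: enter (5,0), '.' pass, move left to (5,-1)
Step 7: at (5,-1) — EXIT via left edge, pos 5
Distinct cells visited: 6 (path length 6)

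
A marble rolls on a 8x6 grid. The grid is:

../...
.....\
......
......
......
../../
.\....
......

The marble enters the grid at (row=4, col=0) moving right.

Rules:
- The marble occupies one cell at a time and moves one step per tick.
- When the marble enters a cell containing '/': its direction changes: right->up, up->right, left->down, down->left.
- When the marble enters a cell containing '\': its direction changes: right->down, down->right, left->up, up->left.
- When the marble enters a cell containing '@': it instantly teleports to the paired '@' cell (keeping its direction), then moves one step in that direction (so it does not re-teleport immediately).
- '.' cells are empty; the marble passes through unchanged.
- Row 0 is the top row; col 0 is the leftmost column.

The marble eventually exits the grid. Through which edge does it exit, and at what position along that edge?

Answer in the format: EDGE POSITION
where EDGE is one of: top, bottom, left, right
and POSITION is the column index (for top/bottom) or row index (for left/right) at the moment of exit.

Answer: right 4

Derivation:
Step 1: enter (4,0), '.' pass, move right to (4,1)
Step 2: enter (4,1), '.' pass, move right to (4,2)
Step 3: enter (4,2), '.' pass, move right to (4,3)
Step 4: enter (4,3), '.' pass, move right to (4,4)
Step 5: enter (4,4), '.' pass, move right to (4,5)
Step 6: enter (4,5), '.' pass, move right to (4,6)
Step 7: at (4,6) — EXIT via right edge, pos 4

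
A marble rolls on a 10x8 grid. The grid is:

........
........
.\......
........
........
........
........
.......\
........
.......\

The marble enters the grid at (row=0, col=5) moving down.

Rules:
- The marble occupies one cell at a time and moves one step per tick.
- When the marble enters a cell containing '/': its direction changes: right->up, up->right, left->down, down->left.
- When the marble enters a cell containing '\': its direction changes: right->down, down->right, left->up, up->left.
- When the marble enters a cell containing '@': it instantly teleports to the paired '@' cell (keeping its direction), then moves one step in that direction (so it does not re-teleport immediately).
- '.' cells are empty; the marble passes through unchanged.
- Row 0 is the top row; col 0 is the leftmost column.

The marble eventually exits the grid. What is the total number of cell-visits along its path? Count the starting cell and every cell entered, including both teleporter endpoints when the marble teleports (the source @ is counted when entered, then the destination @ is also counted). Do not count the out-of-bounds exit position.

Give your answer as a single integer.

Answer: 10

Derivation:
Step 1: enter (0,5), '.' pass, move down to (1,5)
Step 2: enter (1,5), '.' pass, move down to (2,5)
Step 3: enter (2,5), '.' pass, move down to (3,5)
Step 4: enter (3,5), '.' pass, move down to (4,5)
Step 5: enter (4,5), '.' pass, move down to (5,5)
Step 6: enter (5,5), '.' pass, move down to (6,5)
Step 7: enter (6,5), '.' pass, move down to (7,5)
Step 8: enter (7,5), '.' pass, move down to (8,5)
Step 9: enter (8,5), '.' pass, move down to (9,5)
Step 10: enter (9,5), '.' pass, move down to (10,5)
Step 11: at (10,5) — EXIT via bottom edge, pos 5
Path length (cell visits): 10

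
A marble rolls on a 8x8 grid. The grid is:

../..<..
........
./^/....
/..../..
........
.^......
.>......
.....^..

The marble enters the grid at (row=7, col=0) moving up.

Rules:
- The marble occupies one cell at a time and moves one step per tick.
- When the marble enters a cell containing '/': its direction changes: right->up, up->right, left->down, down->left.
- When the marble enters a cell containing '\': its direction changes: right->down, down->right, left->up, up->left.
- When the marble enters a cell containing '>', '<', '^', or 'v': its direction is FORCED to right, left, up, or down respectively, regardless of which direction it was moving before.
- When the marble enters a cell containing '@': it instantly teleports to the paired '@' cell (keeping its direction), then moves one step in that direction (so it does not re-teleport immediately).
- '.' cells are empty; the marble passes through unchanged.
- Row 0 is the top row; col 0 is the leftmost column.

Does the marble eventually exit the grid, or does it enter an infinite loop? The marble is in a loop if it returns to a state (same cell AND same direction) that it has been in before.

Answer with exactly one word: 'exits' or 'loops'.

Answer: loops

Derivation:
Step 1: enter (7,0), '.' pass, move up to (6,0)
Step 2: enter (6,0), '.' pass, move up to (5,0)
Step 3: enter (5,0), '.' pass, move up to (4,0)
Step 4: enter (4,0), '.' pass, move up to (3,0)
Step 5: enter (3,0), '/' deflects up->right, move right to (3,1)
Step 6: enter (3,1), '.' pass, move right to (3,2)
Step 7: enter (3,2), '.' pass, move right to (3,3)
Step 8: enter (3,3), '.' pass, move right to (3,4)
Step 9: enter (3,4), '.' pass, move right to (3,5)
Step 10: enter (3,5), '/' deflects right->up, move up to (2,5)
Step 11: enter (2,5), '.' pass, move up to (1,5)
Step 12: enter (1,5), '.' pass, move up to (0,5)
Step 13: enter (0,5), '<' forces up->left, move left to (0,4)
Step 14: enter (0,4), '.' pass, move left to (0,3)
Step 15: enter (0,3), '.' pass, move left to (0,2)
Step 16: enter (0,2), '/' deflects left->down, move down to (1,2)
Step 17: enter (1,2), '.' pass, move down to (2,2)
Step 18: enter (2,2), '^' forces down->up, move up to (1,2)
Step 19: enter (1,2), '.' pass, move up to (0,2)
Step 20: enter (0,2), '/' deflects up->right, move right to (0,3)
Step 21: enter (0,3), '.' pass, move right to (0,4)
Step 22: enter (0,4), '.' pass, move right to (0,5)
Step 23: enter (0,5), '<' forces right->left, move left to (0,4)
Step 24: at (0,4) dir=left — LOOP DETECTED (seen before)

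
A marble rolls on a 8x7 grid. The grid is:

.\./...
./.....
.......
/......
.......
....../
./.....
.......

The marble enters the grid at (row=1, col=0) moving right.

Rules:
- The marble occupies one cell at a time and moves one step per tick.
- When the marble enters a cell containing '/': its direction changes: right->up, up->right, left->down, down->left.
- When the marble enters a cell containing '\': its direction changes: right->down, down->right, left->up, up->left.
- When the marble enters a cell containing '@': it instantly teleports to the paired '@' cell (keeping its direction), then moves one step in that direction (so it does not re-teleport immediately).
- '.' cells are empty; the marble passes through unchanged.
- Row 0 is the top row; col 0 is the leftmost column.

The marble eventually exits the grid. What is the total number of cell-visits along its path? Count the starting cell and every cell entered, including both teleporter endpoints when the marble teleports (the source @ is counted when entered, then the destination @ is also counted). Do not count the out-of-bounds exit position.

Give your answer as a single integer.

Step 1: enter (1,0), '.' pass, move right to (1,1)
Step 2: enter (1,1), '/' deflects right->up, move up to (0,1)
Step 3: enter (0,1), '\' deflects up->left, move left to (0,0)
Step 4: enter (0,0), '.' pass, move left to (0,-1)
Step 5: at (0,-1) — EXIT via left edge, pos 0
Path length (cell visits): 4

Answer: 4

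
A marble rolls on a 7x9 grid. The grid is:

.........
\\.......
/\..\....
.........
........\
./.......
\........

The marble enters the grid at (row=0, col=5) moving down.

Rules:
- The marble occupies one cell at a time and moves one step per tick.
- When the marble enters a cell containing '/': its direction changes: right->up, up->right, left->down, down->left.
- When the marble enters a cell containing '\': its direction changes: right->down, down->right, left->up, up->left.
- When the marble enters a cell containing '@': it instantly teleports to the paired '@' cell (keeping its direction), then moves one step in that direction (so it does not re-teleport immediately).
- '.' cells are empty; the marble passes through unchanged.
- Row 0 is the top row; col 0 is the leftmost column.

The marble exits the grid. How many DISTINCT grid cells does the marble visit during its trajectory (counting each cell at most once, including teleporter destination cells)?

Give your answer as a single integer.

Step 1: enter (0,5), '.' pass, move down to (1,5)
Step 2: enter (1,5), '.' pass, move down to (2,5)
Step 3: enter (2,5), '.' pass, move down to (3,5)
Step 4: enter (3,5), '.' pass, move down to (4,5)
Step 5: enter (4,5), '.' pass, move down to (5,5)
Step 6: enter (5,5), '.' pass, move down to (6,5)
Step 7: enter (6,5), '.' pass, move down to (7,5)
Step 8: at (7,5) — EXIT via bottom edge, pos 5
Distinct cells visited: 7 (path length 7)

Answer: 7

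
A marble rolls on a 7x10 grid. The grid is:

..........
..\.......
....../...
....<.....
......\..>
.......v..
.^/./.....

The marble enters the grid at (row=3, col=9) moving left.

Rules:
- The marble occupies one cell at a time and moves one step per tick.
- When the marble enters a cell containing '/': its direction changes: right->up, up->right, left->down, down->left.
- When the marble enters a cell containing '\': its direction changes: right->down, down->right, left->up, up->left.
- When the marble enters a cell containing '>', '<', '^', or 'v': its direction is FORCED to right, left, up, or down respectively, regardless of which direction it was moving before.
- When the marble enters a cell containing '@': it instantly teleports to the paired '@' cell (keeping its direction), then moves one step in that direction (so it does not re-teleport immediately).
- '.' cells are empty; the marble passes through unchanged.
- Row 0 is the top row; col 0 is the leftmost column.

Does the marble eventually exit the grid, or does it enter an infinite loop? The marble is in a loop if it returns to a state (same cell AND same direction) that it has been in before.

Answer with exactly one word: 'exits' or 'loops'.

Answer: exits

Derivation:
Step 1: enter (3,9), '.' pass, move left to (3,8)
Step 2: enter (3,8), '.' pass, move left to (3,7)
Step 3: enter (3,7), '.' pass, move left to (3,6)
Step 4: enter (3,6), '.' pass, move left to (3,5)
Step 5: enter (3,5), '.' pass, move left to (3,4)
Step 6: enter (3,4), '<' forces left->left, move left to (3,3)
Step 7: enter (3,3), '.' pass, move left to (3,2)
Step 8: enter (3,2), '.' pass, move left to (3,1)
Step 9: enter (3,1), '.' pass, move left to (3,0)
Step 10: enter (3,0), '.' pass, move left to (3,-1)
Step 11: at (3,-1) — EXIT via left edge, pos 3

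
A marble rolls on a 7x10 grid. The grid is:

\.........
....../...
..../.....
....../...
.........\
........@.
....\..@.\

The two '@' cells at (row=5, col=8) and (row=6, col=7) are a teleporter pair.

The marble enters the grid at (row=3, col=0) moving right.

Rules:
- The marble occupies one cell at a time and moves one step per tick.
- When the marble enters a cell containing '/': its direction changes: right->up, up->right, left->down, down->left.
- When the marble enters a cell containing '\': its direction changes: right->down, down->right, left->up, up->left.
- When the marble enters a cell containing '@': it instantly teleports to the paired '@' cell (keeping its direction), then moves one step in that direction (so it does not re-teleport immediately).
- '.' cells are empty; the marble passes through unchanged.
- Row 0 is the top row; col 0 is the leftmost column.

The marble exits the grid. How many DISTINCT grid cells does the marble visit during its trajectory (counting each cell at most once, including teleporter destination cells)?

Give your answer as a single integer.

Step 1: enter (3,0), '.' pass, move right to (3,1)
Step 2: enter (3,1), '.' pass, move right to (3,2)
Step 3: enter (3,2), '.' pass, move right to (3,3)
Step 4: enter (3,3), '.' pass, move right to (3,4)
Step 5: enter (3,4), '.' pass, move right to (3,5)
Step 6: enter (3,5), '.' pass, move right to (3,6)
Step 7: enter (3,6), '/' deflects right->up, move up to (2,6)
Step 8: enter (2,6), '.' pass, move up to (1,6)
Step 9: enter (1,6), '/' deflects up->right, move right to (1,7)
Step 10: enter (1,7), '.' pass, move right to (1,8)
Step 11: enter (1,8), '.' pass, move right to (1,9)
Step 12: enter (1,9), '.' pass, move right to (1,10)
Step 13: at (1,10) — EXIT via right edge, pos 1
Distinct cells visited: 12 (path length 12)

Answer: 12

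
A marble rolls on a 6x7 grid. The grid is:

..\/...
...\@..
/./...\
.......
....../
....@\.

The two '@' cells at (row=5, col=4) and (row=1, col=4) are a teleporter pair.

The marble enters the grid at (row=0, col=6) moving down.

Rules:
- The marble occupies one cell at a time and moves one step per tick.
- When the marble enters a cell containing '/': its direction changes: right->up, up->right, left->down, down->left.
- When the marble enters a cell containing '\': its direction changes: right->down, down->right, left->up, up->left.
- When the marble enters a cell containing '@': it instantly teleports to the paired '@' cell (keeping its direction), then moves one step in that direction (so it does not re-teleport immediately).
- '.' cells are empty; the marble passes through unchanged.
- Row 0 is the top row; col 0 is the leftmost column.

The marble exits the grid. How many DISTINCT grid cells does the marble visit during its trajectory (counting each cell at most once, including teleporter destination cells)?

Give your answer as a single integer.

Answer: 3

Derivation:
Step 1: enter (0,6), '.' pass, move down to (1,6)
Step 2: enter (1,6), '.' pass, move down to (2,6)
Step 3: enter (2,6), '\' deflects down->right, move right to (2,7)
Step 4: at (2,7) — EXIT via right edge, pos 2
Distinct cells visited: 3 (path length 3)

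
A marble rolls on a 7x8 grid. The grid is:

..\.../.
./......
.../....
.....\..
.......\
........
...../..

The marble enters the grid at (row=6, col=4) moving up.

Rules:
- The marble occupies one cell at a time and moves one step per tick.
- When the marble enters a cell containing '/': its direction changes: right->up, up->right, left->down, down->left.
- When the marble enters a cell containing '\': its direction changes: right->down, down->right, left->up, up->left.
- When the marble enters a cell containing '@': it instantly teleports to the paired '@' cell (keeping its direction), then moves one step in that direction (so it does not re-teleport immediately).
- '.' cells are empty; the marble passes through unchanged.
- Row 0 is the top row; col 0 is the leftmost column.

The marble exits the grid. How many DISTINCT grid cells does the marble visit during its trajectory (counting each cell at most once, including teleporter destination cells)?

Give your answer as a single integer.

Answer: 7

Derivation:
Step 1: enter (6,4), '.' pass, move up to (5,4)
Step 2: enter (5,4), '.' pass, move up to (4,4)
Step 3: enter (4,4), '.' pass, move up to (3,4)
Step 4: enter (3,4), '.' pass, move up to (2,4)
Step 5: enter (2,4), '.' pass, move up to (1,4)
Step 6: enter (1,4), '.' pass, move up to (0,4)
Step 7: enter (0,4), '.' pass, move up to (-1,4)
Step 8: at (-1,4) — EXIT via top edge, pos 4
Distinct cells visited: 7 (path length 7)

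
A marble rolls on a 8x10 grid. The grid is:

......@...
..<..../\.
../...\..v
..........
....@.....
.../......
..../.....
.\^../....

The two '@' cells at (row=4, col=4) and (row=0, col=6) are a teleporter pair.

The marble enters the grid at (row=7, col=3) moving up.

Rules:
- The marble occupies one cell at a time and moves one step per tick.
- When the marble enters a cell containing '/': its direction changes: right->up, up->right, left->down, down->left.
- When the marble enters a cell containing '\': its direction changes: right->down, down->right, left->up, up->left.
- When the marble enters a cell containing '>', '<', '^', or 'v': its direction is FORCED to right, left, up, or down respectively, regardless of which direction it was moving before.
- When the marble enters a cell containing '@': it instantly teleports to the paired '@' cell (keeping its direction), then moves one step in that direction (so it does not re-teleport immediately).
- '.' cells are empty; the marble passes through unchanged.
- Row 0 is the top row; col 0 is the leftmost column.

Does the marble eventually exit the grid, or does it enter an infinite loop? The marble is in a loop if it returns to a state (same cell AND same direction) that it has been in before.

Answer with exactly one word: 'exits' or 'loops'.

Step 1: enter (7,3), '.' pass, move up to (6,3)
Step 2: enter (6,3), '.' pass, move up to (5,3)
Step 3: enter (5,3), '/' deflects up->right, move right to (5,4)
Step 4: enter (5,4), '.' pass, move right to (5,5)
Step 5: enter (5,5), '.' pass, move right to (5,6)
Step 6: enter (5,6), '.' pass, move right to (5,7)
Step 7: enter (5,7), '.' pass, move right to (5,8)
Step 8: enter (5,8), '.' pass, move right to (5,9)
Step 9: enter (5,9), '.' pass, move right to (5,10)
Step 10: at (5,10) — EXIT via right edge, pos 5

Answer: exits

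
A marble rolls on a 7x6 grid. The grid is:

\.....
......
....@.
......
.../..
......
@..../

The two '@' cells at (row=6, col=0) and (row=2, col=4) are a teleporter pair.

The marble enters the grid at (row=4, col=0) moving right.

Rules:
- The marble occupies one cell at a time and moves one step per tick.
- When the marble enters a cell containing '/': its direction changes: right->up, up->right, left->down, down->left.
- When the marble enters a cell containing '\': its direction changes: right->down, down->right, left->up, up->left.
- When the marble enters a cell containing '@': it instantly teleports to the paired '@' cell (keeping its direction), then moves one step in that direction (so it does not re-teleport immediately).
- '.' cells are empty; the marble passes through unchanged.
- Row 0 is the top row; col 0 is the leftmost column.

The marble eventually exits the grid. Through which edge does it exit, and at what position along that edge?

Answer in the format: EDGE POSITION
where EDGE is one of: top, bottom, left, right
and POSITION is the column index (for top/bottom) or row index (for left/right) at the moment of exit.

Answer: top 3

Derivation:
Step 1: enter (4,0), '.' pass, move right to (4,1)
Step 2: enter (4,1), '.' pass, move right to (4,2)
Step 3: enter (4,2), '.' pass, move right to (4,3)
Step 4: enter (4,3), '/' deflects right->up, move up to (3,3)
Step 5: enter (3,3), '.' pass, move up to (2,3)
Step 6: enter (2,3), '.' pass, move up to (1,3)
Step 7: enter (1,3), '.' pass, move up to (0,3)
Step 8: enter (0,3), '.' pass, move up to (-1,3)
Step 9: at (-1,3) — EXIT via top edge, pos 3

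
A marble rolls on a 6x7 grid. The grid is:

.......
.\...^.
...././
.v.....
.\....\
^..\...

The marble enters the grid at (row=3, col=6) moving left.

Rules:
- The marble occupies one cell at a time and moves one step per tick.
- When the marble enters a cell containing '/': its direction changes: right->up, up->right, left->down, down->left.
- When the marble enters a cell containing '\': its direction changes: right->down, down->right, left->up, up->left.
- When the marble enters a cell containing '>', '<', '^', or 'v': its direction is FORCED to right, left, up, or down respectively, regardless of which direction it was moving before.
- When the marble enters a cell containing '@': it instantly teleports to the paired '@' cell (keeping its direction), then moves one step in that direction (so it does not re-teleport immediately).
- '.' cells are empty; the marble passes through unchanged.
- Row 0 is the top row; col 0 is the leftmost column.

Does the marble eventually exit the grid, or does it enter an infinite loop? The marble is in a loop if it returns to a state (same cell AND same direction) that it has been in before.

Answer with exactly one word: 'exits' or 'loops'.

Step 1: enter (3,6), '.' pass, move left to (3,5)
Step 2: enter (3,5), '.' pass, move left to (3,4)
Step 3: enter (3,4), '.' pass, move left to (3,3)
Step 4: enter (3,3), '.' pass, move left to (3,2)
Step 5: enter (3,2), '.' pass, move left to (3,1)
Step 6: enter (3,1), 'v' forces left->down, move down to (4,1)
Step 7: enter (4,1), '\' deflects down->right, move right to (4,2)
Step 8: enter (4,2), '.' pass, move right to (4,3)
Step 9: enter (4,3), '.' pass, move right to (4,4)
Step 10: enter (4,4), '.' pass, move right to (4,5)
Step 11: enter (4,5), '.' pass, move right to (4,6)
Step 12: enter (4,6), '\' deflects right->down, move down to (5,6)
Step 13: enter (5,6), '.' pass, move down to (6,6)
Step 14: at (6,6) — EXIT via bottom edge, pos 6

Answer: exits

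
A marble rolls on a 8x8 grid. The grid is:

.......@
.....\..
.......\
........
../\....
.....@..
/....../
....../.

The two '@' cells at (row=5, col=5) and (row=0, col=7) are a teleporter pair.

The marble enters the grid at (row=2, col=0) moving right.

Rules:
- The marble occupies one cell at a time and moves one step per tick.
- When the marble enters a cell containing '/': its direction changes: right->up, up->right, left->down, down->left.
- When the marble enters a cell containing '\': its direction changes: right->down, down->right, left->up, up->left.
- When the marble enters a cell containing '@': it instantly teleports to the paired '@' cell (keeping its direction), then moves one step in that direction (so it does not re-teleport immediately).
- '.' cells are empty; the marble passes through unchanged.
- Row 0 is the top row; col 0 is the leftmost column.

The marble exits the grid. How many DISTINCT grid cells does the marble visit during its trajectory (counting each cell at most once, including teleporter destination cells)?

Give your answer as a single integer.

Step 1: enter (2,0), '.' pass, move right to (2,1)
Step 2: enter (2,1), '.' pass, move right to (2,2)
Step 3: enter (2,2), '.' pass, move right to (2,3)
Step 4: enter (2,3), '.' pass, move right to (2,4)
Step 5: enter (2,4), '.' pass, move right to (2,5)
Step 6: enter (2,5), '.' pass, move right to (2,6)
Step 7: enter (2,6), '.' pass, move right to (2,7)
Step 8: enter (2,7), '\' deflects right->down, move down to (3,7)
Step 9: enter (3,7), '.' pass, move down to (4,7)
Step 10: enter (4,7), '.' pass, move down to (5,7)
Step 11: enter (5,7), '.' pass, move down to (6,7)
Step 12: enter (6,7), '/' deflects down->left, move left to (6,6)
Step 13: enter (6,6), '.' pass, move left to (6,5)
Step 14: enter (6,5), '.' pass, move left to (6,4)
Step 15: enter (6,4), '.' pass, move left to (6,3)
Step 16: enter (6,3), '.' pass, move left to (6,2)
Step 17: enter (6,2), '.' pass, move left to (6,1)
Step 18: enter (6,1), '.' pass, move left to (6,0)
Step 19: enter (6,0), '/' deflects left->down, move down to (7,0)
Step 20: enter (7,0), '.' pass, move down to (8,0)
Step 21: at (8,0) — EXIT via bottom edge, pos 0
Distinct cells visited: 20 (path length 20)

Answer: 20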